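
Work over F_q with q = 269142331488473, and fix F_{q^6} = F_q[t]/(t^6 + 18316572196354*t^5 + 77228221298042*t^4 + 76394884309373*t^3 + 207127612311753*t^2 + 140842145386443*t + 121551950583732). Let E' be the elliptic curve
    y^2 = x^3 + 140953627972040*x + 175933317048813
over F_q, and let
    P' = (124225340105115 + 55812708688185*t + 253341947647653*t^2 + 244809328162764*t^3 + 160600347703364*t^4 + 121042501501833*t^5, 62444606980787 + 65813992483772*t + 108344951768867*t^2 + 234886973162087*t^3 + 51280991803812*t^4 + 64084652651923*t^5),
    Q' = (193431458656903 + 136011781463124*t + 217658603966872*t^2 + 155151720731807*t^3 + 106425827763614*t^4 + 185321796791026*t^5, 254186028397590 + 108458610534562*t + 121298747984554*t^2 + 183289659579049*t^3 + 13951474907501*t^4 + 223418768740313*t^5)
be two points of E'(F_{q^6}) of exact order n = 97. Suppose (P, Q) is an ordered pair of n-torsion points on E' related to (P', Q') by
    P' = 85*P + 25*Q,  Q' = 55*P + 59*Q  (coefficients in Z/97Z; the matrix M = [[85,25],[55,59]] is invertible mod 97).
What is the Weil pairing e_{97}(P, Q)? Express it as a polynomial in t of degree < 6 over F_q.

193388732408756 + 151227718581192*t + 181772215477335*t^2 + 165525875355004*t^3 + 33036546502284*t^4 + 78069153625500*t^5

The 97-Weil pairing on E[97] over F_{269142331488473} is alternating-bilinear: e_{97}(P',Q') = e_{97}(P,Q)^det(M).
85*59 - 25*55 = 3640; reduced mod 97: det = 51, inverse 78.
n = 97 = (1100001)_2 (7 bits, wt 3); accumulate f_{97,P'}(Q'+S)/f_{97,P'}(S) along the 6-step ladder.
e_{97}(P',Q') = 47149482845504 + 209176448280522*t + 225818608446685*t^2 + 81246098393541*t^3 + 251911419079301*t^4 + 65240047195329*t^5.
Thus e_{97}(P,Q) = 193388732408756 + 151227718581192*t + 181772215477335*t^2 + 165525875355004*t^3 + 33036546502284*t^4 + 78069153625500*t^5.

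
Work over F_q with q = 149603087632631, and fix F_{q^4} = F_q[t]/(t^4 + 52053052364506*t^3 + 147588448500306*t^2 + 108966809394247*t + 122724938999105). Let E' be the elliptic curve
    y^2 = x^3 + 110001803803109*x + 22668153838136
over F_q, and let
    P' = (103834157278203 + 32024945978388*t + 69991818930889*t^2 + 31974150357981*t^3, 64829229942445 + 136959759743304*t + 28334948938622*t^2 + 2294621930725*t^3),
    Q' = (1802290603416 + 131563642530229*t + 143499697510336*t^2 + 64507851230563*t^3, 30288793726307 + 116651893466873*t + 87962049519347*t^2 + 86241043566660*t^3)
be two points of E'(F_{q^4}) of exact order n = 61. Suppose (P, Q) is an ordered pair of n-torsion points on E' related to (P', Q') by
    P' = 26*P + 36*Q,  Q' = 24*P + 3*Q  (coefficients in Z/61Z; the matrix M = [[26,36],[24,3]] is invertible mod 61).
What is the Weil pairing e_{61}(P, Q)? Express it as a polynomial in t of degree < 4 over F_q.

Alternating bilinearity on E[61] (values in mu_{61} in F_{149603087632631^4}) gives e(P',Q') = e(P,Q)^det(M).
det M = 26*3 - 36*24 = -786 = 7 (mod 61); 7^{-1} = 35 (mod 61).
6-bit Miller (111101) on E'/F_{149603087632631} with a'=110001803803109, b'=22668153838136: accumulate tangent/chord ratios at Q'+S and P'+S'.
So e_{61}(P',Q') = 37434532550904 + 39234607015402*t + 88425221701025*t^2 + 22024108366810*t^3.
e_{61}(P,Q) = (37434532550904 + 39234607015402*t + 88425221701025*t^2 + 22024108366810*t^3)^{35} = 8196751198608 + 125280348218687*t + 112260400379453*t^2 + 42157238047697*t^3.

8196751198608 + 125280348218687*t + 112260400379453*t^2 + 42157238047697*t^3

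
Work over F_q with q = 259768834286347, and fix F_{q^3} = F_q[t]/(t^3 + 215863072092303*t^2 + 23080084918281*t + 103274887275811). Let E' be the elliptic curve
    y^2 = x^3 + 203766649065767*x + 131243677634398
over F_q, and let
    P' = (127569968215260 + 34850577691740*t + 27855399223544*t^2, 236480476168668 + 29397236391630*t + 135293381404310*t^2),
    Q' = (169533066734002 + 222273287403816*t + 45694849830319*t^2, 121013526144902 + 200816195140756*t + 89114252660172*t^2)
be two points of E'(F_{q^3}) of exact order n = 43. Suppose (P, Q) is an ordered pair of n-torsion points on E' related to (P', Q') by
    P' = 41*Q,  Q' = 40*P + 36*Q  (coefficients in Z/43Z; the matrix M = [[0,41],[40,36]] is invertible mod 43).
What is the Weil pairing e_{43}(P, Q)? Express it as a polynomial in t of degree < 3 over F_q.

226664129294465 + 49303028976847*t + 113350128060425*t^2

Alternating bilinearity on E[43] (values in mu_{43} in F_{259768834286347^3}) gives e(P',Q') = e(P,Q)^det(M).
det(M) mod 43 = 37; its inverse in (Z/43)^* is 7 (check: 37*7 mod 43 = 1).
6-bit Miller (101011) on E'/F_{259768834286347} with a'=203766649065767, b'=131243677634398: accumulate tangent/chord ratios at Q'+S and P'+S'.
f_P(D_Q)/f_Q(D_P) = 117093366574389 + 228832904244560*t + 10748627176745*t^2.
Finally e_{43}(P,Q) = 226664129294465 + 49303028976847*t + 113350128060425*t^2.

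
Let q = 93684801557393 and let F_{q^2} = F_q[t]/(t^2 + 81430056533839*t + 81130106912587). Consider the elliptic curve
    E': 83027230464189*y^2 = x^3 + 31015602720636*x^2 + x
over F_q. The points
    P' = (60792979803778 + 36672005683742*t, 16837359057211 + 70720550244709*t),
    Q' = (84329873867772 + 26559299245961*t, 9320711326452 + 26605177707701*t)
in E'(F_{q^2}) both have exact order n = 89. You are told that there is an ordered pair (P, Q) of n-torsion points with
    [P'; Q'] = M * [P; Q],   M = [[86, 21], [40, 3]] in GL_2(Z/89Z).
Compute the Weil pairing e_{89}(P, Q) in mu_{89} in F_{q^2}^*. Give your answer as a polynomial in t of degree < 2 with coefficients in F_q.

47961307168947 + 37434135547309*t

e_{89} is bilinear + alternating on E[89], so e_{89}(86*P + 21*Q, 40*P + 3*Q) = e_{89}(P,Q)^(86*3-21*40).
86*3 - 21*40 = -582; reduced mod 89: det = 41, inverse 76.
Undo Montgomery via alpha=84905786714877, beta=26773810620168: (a',b')=(64660395052794,61179568549338) over F_{93684801557393}.
7-bit Miller (1011001) on E'/F_{93684801557393} with a'=64660395052794, b'=61179568549338: accumulate tangent/chord ratios at Q'+S and P'+S'.
So e_{89}(P',Q') = 6451212574068 + 66341259063214*t.
e_{89}(P,Q) = (6451212574068 + 66341259063214*t)^{76} = 47961307168947 + 37434135547309*t.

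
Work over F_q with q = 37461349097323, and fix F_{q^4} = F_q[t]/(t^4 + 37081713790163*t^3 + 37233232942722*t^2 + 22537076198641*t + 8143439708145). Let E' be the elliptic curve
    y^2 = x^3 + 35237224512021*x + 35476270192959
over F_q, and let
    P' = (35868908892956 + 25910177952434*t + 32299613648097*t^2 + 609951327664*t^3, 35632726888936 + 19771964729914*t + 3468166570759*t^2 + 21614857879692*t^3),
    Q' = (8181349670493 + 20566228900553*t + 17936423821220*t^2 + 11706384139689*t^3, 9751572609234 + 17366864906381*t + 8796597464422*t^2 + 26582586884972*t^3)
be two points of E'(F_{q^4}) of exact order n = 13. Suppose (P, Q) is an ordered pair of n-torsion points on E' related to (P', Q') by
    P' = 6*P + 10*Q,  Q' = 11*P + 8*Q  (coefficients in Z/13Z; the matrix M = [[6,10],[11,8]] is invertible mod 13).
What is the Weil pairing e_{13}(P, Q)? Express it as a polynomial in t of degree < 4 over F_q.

The 13-Weil pairing on E[13] over F_{37461349097323} is alternating-bilinear: e_{13}(P',Q') = e_{13}(P,Q)^det(M).
Inverting 3 mod 13: 9. Thus e_{13}(P,Q) = e(P',Q')^{9}.
Miller loop for e_{13} over F_{37461349097323^4}: bits of 13 = 1101; 3 double steps + 2 add steps, l/v at each.
Miller gives e_{13}(P',Q') = 22785465755308 + 22685856742004*t + 13007660189038*t^2 + 36962244367533*t^3 in F_{37461349097323^4}.
(22785465755308 + 22685856742004*t + 13007660189038*t^2 + 36962244367533*t^3)^{9} mod (37461349097323,f) = 29966528608246 + 28909222298414*t + 29582147545871*t^2 + 24352702401930*t^3.

29966528608246 + 28909222298414*t + 29582147545871*t^2 + 24352702401930*t^3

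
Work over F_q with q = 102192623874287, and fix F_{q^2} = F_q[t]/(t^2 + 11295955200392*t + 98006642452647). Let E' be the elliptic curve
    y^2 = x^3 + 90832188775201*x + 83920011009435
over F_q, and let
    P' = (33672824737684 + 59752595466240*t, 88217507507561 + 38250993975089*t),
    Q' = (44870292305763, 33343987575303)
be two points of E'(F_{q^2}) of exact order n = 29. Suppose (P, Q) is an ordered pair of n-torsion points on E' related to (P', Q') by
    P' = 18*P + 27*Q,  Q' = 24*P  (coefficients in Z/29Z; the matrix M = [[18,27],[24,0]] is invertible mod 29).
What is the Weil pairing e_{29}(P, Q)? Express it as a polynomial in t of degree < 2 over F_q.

68518254474202 + 58209199225535*t

e_{29} is bilinear + alternating on E[29], so e_{29}(18*P + 27*Q, 24*P) = e_{29}(P,Q)^(18*0-27*24).
det M = 18*0 - 27*24 = -648 = 19 (mod 29); 19^{-1} = 26 (mod 29).
5-bit Miller (11101) on E'/F_{102192623874287} with a'=90832188775201, b'=83920011009435: accumulate tangent/chord ratios at Q'+S and P'+S'.
f_P(D_Q)/f_Q(D_P) = 13496508226154 + 29042072967315*t.
e_{29}(P,Q) = (13496508226154 + 29042072967315*t)^{26} = 68518254474202 + 58209199225535*t.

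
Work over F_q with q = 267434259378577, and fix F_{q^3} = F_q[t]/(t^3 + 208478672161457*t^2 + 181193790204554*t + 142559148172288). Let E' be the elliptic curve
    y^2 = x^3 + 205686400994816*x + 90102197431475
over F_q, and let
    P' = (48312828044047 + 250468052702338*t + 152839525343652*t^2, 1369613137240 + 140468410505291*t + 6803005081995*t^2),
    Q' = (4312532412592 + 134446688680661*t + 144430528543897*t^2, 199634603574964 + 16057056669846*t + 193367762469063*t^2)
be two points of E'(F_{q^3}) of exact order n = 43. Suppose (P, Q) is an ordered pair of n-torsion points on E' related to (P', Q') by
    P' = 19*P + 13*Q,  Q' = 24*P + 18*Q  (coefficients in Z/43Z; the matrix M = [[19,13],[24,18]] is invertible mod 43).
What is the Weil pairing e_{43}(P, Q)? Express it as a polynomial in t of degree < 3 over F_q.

234813990474709 + 100086872654788*t + 131652762933099*t^2

e_{43}(aP+bQ,cP+dQ) = e_{43}(P,Q)^(ad-bc); with (a,b,c,d)=(19,13,24,18) this gives the det-43 law.
Hence e(P,Q) = e(P',Q')^{33} where 33 = 30^{-1} mod 43.
Build f_{43,P'} and f_{43,Q'} via the 6-bit ladder of 43=101011_2; evaluate at shifted divisors; quotient in F_{267434259378577^3}.
f_P(D_Q)/f_Q(D_P) = 185787645954049 + 133854711144579*t + 194921555621611*t^2.
Thus e_{43}(P,Q) = 234813990474709 + 100086872654788*t + 131652762933099*t^2.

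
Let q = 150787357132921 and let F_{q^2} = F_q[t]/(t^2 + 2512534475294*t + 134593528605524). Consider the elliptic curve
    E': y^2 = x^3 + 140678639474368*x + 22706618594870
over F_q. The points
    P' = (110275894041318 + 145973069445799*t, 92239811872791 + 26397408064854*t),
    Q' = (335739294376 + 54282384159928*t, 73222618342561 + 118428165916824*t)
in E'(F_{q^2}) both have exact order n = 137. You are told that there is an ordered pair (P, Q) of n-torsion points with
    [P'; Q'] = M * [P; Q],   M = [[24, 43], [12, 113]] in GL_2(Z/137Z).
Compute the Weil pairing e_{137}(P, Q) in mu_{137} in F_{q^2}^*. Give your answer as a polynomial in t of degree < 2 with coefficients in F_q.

Under M = [[24,43],[12,113]] in GL_2(Z/137), e_{137}(P',Q') = e_{137}(P,Q)^(24*113-43*12 mod 137).
24*113 - 43*12 = 2196; reduced mod 137: det = 4, inverse 103.
8-bit Miller (10001001) on E'/F_{150787357132921} with a'=140678639474368, b'=22706618594870: accumulate tangent/chord ratios at Q'+S and P'+S'.
So e_{137}(P',Q') = 9908427798539 + 139686755012576*t.
e_{137}(P,Q) = (9908427798539 + 139686755012576*t)^{103} = 104891258598477 + 59624332629682*t.

104891258598477 + 59624332629682*t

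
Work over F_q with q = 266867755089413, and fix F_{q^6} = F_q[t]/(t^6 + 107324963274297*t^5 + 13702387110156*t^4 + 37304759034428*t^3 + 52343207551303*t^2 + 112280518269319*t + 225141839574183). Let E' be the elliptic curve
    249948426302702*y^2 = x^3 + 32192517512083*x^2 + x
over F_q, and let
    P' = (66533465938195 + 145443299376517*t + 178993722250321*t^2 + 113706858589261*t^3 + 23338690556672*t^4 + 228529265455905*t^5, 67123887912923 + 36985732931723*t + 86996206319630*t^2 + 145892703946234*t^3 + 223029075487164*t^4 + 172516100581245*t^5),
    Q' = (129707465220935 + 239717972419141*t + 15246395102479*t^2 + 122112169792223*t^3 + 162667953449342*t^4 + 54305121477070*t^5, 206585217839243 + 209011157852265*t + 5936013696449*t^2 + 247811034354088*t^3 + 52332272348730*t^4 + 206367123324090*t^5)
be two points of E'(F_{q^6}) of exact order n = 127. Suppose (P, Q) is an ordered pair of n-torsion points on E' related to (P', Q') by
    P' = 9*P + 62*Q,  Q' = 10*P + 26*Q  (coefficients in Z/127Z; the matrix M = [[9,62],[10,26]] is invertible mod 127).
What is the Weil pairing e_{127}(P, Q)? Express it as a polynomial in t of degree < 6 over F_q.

89362194557949 + 3463842696577*t + 23039709870232*t^2 + 27935349569392*t^3 + 9842247752196*t^4 + 74185147738366*t^5

e_{127}(aP+bQ,cP+dQ) = e_{127}(P,Q)^(ad-bc); with (a,b,c,d)=(9,62,10,26) this gives the det-127 law.
Hence e(P,Q) = e(P',Q')^{76} where 76 = 122^{-1} mod 127.
Montgomery->Weierstrass: x_W = 37478458658009*x+38050816897476, y_W=37478458658009*y on F_{266867755089413}; lands on y^2=x^3+45209216036163*x+255149531996737.
Double-and-add over 1111111: 7-1 doublings, 7-1 additions; each step l_{T,T}/v_{2T} or l_{T,P'}/v at Q'+S for random S.
Miller gives e_{127}(P',Q') = 72710922865444 + 9306305843147*t + 25575491647791*t^2 + 109060383025174*t^3 + 20933414684097*t^4 + 154997785353602*t^5 in F_{266867755089413^6}.
Finally e_{127}(P,Q) = 89362194557949 + 3463842696577*t + 23039709870232*t^2 + 27935349569392*t^3 + 9842247752196*t^4 + 74185147738366*t^5.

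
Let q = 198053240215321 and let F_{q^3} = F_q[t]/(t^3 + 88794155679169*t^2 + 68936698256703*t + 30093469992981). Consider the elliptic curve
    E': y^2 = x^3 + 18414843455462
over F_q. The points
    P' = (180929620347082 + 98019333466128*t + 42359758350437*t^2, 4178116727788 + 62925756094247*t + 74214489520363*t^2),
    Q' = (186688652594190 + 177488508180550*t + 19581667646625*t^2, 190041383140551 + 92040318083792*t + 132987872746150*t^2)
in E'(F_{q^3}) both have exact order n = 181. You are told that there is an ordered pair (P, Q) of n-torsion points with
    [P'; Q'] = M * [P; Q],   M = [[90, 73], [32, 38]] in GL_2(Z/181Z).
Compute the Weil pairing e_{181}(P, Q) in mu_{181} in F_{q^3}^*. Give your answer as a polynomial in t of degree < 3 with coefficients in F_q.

The 181-Weil pairing on E[181] over F_{198053240215321} is alternating-bilinear: e_{181}(P',Q') = e_{181}(P,Q)^det(M).
90*38 - 73*32 = 1084; reduced mod 181: det = 179, inverse 90.
Build f_{181,P'} and f_{181,Q'} via the 8-bit ladder of 181=10110101_2; evaluate at shifted divisors; quotient in F_{198053240215321^3}.
e_{181}(P',Q') = 13031103106036 + 192797400867726*t + 71599031862578*t^2.
(13031103106036 + 192797400867726*t + 71599031862578*t^2)^{90} mod (198053240215321,f) = 63993505931949 + 180087416099056*t + 35625336949420*t^2.

63993505931949 + 180087416099056*t + 35625336949420*t^2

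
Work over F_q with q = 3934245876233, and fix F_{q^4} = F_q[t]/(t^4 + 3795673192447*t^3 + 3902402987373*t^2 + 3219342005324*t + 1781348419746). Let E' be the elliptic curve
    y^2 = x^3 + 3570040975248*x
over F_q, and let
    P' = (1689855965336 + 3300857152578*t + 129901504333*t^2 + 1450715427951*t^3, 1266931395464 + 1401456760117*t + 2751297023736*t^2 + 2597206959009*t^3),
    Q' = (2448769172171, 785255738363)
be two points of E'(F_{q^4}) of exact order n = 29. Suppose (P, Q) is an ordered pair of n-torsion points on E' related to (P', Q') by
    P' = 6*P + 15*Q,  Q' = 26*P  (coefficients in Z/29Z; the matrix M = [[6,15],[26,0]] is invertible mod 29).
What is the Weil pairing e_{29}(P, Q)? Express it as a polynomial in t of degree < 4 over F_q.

e_{29}(aP+bQ,cP+dQ) = e_{29}(P,Q)^(ad-bc); with (a,b,c,d)=(6,15,26,0) this gives the det-29 law.
Hence e(P,Q) = e(P',Q')^{20} where 20 = 16^{-1} mod 29.
5-bit Miller (11101) on E'/F_{3934245876233} with a'=3570040975248, b'=0: accumulate tangent/chord ratios at Q'+S and P'+S'.
Result: e(P',Q') = 822736019184 + 1732451603644*t + 3898266626610*t^2 + 3325918869444*t^3.
(822736019184 + 1732451603644*t + 3898266626610*t^2 + 3325918869444*t^3)^{20} mod (3934245876233,f) = 609042498693 + 1408567188734*t + 1321863687859*t^2 + 2183432472372*t^3.

609042498693 + 1408567188734*t + 1321863687859*t^2 + 2183432472372*t^3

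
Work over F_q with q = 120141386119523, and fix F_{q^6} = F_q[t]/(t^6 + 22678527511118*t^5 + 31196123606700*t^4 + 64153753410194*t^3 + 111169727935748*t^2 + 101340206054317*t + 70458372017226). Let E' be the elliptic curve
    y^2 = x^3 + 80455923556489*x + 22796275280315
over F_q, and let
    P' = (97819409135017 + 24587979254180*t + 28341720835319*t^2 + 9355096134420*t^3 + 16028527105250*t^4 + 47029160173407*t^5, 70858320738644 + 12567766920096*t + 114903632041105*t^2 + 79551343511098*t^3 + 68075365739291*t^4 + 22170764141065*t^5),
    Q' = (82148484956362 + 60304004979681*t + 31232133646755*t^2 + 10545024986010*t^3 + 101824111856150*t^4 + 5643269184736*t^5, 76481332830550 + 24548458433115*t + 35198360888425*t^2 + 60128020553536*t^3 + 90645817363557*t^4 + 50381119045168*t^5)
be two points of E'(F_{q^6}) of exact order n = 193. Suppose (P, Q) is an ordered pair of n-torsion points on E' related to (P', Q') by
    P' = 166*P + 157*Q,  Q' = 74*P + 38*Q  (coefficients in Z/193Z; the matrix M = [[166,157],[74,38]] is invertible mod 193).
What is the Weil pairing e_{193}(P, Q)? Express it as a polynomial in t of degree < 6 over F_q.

61958535753004 + 29207091760097*t + 50066516229483*t^2 + 21781978681074*t^3 + 34482076817533*t^4 + 43438049759806*t^5

Since e_{193}(P,P)=e_{193}(Q,Q)=1 and e_{193}(Q,P)=e_{193}(P,Q)^{-1}, expanding e_{193}(166*P + 157*Q,74*P + 38*Q) leaves e(P,Q)^det(M).
det(M) mod 193 = 94; its inverse in (Z/193)^* is 154 (check: 94*154 mod 193 = 1).
Double-and-add over 11000001: 8-1 doublings, 3-1 additions; each step l_{T,T}/v_{2T} or l_{T,P'}/v at Q'+S for random S.
So e_{193}(P',Q') = 81363078944232 + 20632359842980*t + 28779689138111*t^2 + 119503110480698*t^3 + 60805641555030*t^4 + 36500940271724*t^5.
e_{193}(P,Q) = (81363078944232 + 20632359842980*t + 28779689138111*t^2 + 119503110480698*t^3 + 60805641555030*t^4 + 36500940271724*t^5)^{154} = 61958535753004 + 29207091760097*t + 50066516229483*t^2 + 21781978681074*t^3 + 34482076817533*t^4 + 43438049759806*t^5.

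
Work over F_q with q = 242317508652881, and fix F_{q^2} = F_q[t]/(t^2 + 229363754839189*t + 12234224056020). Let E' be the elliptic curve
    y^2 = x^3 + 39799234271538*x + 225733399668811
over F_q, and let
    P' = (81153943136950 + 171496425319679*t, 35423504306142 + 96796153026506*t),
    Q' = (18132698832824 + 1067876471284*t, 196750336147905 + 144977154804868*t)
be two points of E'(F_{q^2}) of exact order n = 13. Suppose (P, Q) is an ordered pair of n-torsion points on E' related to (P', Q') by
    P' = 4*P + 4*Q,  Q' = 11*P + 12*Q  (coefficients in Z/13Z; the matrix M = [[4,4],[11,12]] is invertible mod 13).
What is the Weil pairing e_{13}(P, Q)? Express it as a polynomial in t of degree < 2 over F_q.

Under M = [[4,4],[11,12]] in GL_2(Z/13), e_{13}(P',Q') = e_{13}(P,Q)^(4*12-4*11 mod 13).
det(M) mod 13 = 4; its inverse in (Z/13)^* is 10 (check: 4*10 mod 13 = 1).
n = 13 = (1101)_2 (4 bits, wt 3); accumulate f_{13,P'}(Q'+S)/f_{13,P'}(S) along the 3-step ladder.
So e_{13}(P',Q') = 225684715966440 + 117081496404627*t.
Finally e_{13}(P,Q) = 221371158229912 + 32561762031555*t.

221371158229912 + 32561762031555*t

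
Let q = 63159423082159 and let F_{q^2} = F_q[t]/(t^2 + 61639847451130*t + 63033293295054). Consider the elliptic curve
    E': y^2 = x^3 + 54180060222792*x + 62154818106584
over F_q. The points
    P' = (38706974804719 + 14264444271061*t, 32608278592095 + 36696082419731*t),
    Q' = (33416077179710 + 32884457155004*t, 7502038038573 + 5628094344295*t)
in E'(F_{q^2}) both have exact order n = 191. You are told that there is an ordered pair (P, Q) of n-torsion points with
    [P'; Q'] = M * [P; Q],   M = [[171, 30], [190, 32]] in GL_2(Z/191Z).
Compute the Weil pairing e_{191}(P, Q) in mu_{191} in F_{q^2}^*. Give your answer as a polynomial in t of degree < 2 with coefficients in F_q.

19059683215163 + 40979629925851*t

Alternating bilinearity on E[191] (values in mu_{191} in F_{63159423082159^2}) gives e(P',Q') = e(P,Q)^det(M).
So e_{191}(P,Q) = e_{191}(P',Q')^{160}, since 154*160 = 1 mod 191.
Build f_{191,P'} and f_{191,Q'} via the 8-bit ladder of 191=10111111_2; evaluate at shifted divisors; quotient in F_{63159423082159^2}.
Result: e(P',Q') = 11247303317730 + 4789419837904*t.
Thus e_{191}(P,Q) = 19059683215163 + 40979629925851*t.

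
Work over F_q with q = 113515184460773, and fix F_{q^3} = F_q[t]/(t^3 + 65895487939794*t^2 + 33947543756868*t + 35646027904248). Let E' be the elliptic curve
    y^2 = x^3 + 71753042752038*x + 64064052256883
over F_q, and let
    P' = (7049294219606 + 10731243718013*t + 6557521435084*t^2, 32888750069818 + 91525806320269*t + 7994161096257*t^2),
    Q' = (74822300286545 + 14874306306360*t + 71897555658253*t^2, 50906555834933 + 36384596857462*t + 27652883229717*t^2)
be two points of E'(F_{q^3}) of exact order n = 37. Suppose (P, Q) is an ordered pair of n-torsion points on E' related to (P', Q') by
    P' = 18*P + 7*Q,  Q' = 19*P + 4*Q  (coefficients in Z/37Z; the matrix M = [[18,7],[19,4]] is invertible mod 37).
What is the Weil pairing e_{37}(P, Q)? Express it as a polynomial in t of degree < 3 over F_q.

9145272313759 + 98769487893649*t + 65443064134952*t^2

Under M = [[18,7],[19,4]] in GL_2(Z/37), e_{37}(P',Q') = e_{37}(P,Q)^(18*4-7*19 mod 37).
det(M) mod 37 = 13; its inverse in (Z/37)^* is 20 (check: 13*20 mod 37 = 1).
6-bit Miller (100101) on E'/F_{113515184460773} with a'=71753042752038, b'=64064052256883: accumulate tangent/chord ratios at Q'+S and P'+S'.
The quotient is 101627470086491 + 32732166185729*t + 55908191585892*t^2.
Hence e(P,Q) = 9145272313759 + 98769487893649*t + 65443064134952*t^2 in F_{113515184460773^3}^*.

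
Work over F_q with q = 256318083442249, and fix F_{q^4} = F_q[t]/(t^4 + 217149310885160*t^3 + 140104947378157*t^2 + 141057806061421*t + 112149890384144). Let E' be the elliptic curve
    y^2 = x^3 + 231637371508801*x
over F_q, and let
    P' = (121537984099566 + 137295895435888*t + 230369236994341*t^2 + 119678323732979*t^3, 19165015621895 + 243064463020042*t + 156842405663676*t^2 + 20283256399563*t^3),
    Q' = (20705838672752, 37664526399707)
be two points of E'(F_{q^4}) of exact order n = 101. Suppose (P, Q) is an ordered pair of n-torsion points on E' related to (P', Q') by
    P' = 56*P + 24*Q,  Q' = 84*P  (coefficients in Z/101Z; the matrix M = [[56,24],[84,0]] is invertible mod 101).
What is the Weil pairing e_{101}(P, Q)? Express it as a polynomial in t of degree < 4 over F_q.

192371901003740 + 99740048884047*t + 119151025860163*t^2 + 249910749143950*t^3

Under M = [[56,24],[84,0]] in GL_2(Z/101), e_{101}(P',Q') = e_{101}(P,Q)^(56*0-24*84 mod 101).
56*0 - 24*84 = -2016; reduced mod 101: det = 4, inverse 76.
Run Miller on y^2=x^3+231637371508801*x over F_{256318083442249}: ladder 1100101 (7 bits); e = f_P(D_Q)/f_Q(D_P).
e_{101}(P',Q') = 120753317136980 + 204396567935240*t + 183448113645036*t^2 + 98874702866821*t^3.
(120753317136980 + 204396567935240*t + 183448113645036*t^2 + 98874702866821*t^3)^{76} mod (256318083442249,f) = 192371901003740 + 99740048884047*t + 119151025860163*t^2 + 249910749143950*t^3.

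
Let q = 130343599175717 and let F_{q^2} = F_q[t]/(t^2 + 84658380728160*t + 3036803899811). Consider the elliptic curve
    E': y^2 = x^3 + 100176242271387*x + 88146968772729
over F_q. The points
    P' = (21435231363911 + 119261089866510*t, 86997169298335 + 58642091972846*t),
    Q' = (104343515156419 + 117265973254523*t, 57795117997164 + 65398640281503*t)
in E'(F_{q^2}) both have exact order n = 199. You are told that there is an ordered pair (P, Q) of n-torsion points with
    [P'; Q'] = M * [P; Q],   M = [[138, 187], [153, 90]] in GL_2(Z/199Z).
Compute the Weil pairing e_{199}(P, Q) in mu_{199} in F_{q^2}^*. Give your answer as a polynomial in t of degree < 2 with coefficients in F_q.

The 199-Weil pairing on E[199] over F_{130343599175717} is alternating-bilinear: e_{199}(P',Q') = e_{199}(P,Q)^det(M).
Hence e(P,Q) = e(P',Q')^{152} where 152 = 127^{-1} mod 199.
Miller loop for e_{199} over F_{130343599175717^2}: bits of 199 = 11000111; 7 double steps + 4 add steps, l/v at each.
Miller gives e_{199}(P',Q') = 98715269760347 + 115937689289917*t in F_{130343599175717^2}.
Finally e_{199}(P,Q) = 100835421630358 + 106571336267621*t.

100835421630358 + 106571336267621*t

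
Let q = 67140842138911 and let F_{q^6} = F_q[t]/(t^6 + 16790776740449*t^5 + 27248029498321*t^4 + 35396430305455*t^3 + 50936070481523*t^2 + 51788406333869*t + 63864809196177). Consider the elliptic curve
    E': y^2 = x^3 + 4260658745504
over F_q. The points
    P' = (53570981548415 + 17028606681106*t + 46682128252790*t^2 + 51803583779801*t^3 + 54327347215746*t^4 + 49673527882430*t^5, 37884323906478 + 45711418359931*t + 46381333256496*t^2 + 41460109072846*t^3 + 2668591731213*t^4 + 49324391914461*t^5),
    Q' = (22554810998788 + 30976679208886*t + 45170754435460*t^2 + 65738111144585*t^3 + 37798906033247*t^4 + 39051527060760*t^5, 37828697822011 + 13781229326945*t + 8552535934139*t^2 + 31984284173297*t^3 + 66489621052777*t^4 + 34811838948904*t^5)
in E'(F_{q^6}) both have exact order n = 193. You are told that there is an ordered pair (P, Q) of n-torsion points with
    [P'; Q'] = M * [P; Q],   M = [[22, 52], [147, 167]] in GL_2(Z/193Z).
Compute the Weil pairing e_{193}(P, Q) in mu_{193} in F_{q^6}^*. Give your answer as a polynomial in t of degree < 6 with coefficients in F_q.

35675634105327 + 28733580137256*t + 19181668872851*t^2 + 19151484864142*t^3 + 23377465942723*t^4 + 36042746159145*t^5

Alternating bilinearity on E[193] (values in mu_{193} in F_{67140842138911^6}) gives e(P',Q') = e(P,Q)^det(M).
det(M) mod 193 = 83; its inverse in (Z/193)^* is 100 (check: 83*100 mod 193 = 1).
Double-and-add over 11000001: 8-1 doublings, 3-1 additions; each step l_{T,T}/v_{2T} or l_{T,P'}/v at Q'+S for random S.
So e_{193}(P',Q') = 51772431572672 + 29654141126899*t + 53198671550891*t^2 + 36334553154693*t^3 + 23171542889920*t^4 + 11911321672487*t^5.
Raise to 100: e(P,Q) = 35675634105327 + 28733580137256*t + 19181668872851*t^2 + 19151484864142*t^3 + 23377465942723*t^4 + 36042746159145*t^5 in mu_{193}.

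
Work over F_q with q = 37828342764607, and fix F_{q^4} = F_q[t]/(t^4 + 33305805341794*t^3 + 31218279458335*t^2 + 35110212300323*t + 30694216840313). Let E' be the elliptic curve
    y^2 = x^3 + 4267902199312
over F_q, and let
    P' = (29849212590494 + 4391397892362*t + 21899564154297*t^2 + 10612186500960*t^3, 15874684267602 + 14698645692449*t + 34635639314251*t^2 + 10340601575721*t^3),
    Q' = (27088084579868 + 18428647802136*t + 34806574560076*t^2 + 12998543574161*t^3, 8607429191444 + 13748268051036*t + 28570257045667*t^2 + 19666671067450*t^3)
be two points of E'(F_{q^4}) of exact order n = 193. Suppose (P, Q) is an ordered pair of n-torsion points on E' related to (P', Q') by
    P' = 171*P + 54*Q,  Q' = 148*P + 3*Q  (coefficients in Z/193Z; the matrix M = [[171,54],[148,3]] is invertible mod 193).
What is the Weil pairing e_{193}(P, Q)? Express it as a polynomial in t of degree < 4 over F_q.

e_{193} is bilinear + alternating on E[193], so e_{193}(171*P + 54*Q, 148*P + 3*Q) = e_{193}(P,Q)^(171*3-54*148).
So e_{193}(P,Q) = e_{193}(P',Q')^{189}, since 48*189 = 1 mod 193.
8-bit Miller (11000001) on E'/F_{37828342764607} with a'=0, b'=4267902199312: accumulate tangent/chord ratios at Q'+S and P'+S'.
e_{193}(P',Q') = 592193262473 + 27717038642974*t + 22994836204746*t^2 + 34296468642979*t^3.
Finally e_{193}(P,Q) = 9948936511998 + 3070544780709*t + 24638709815424*t^2 + 31923791220098*t^3.

9948936511998 + 3070544780709*t + 24638709815424*t^2 + 31923791220098*t^3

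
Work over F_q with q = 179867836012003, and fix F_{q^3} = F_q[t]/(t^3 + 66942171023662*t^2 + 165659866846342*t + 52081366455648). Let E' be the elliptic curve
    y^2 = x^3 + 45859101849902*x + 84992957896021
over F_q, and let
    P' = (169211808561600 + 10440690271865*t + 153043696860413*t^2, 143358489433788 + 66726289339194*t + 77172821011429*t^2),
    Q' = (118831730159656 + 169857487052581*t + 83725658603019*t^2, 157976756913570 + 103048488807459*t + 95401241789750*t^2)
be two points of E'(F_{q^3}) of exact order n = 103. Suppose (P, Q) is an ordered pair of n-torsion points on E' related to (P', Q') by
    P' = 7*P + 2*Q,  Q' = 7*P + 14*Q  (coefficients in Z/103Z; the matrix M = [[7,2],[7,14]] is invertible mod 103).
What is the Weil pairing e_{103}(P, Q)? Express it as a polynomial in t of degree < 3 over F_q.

The 103-Weil pairing on E[103] over F_{179867836012003} is alternating-bilinear: e_{103}(P',Q') = e_{103}(P,Q)^det(M).
Hence e(P,Q) = e(P',Q')^{65} where 65 = 84^{-1} mod 103.
7-bit Miller (1100111) on E'/F_{179867836012003} with a'=45859101849902, b'=84992957896021: accumulate tangent/chord ratios at Q'+S and P'+S'.
e_{103}(P',Q') = 39221208138936 + 122759461601828*t + 43548460827222*t^2.
(39221208138936 + 122759461601828*t + 43548460827222*t^2)^{65} mod (179867836012003,f) = 158008227974 + 148510814539679*t + 49573054249836*t^2.

158008227974 + 148510814539679*t + 49573054249836*t^2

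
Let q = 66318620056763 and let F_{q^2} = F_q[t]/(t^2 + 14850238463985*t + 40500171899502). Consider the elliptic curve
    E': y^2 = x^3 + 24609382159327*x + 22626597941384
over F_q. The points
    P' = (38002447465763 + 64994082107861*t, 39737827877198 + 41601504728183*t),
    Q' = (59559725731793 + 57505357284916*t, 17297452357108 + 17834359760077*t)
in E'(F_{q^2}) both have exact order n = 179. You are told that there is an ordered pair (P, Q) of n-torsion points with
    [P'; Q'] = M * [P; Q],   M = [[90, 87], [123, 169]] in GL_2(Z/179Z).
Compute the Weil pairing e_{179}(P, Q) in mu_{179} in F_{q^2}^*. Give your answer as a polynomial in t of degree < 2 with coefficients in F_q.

65837599302477 + 30634281593836*t

The 179-Weil pairing on E[179] over F_{66318620056763} is alternating-bilinear: e_{179}(P',Q') = e_{179}(P,Q)^det(M).
Inverting 34 mod 179: 79. Thus e_{179}(P,Q) = e(P',Q')^{79}.
Double-and-add over 10110011: 8-1 doublings, 5-1 additions; each step l_{T,T}/v_{2T} or l_{T,P'}/v at Q'+S for random S.
Result: e(P',Q') = 30254337632497 + 21501820057840*t.
Finally e_{179}(P,Q) = 65837599302477 + 30634281593836*t.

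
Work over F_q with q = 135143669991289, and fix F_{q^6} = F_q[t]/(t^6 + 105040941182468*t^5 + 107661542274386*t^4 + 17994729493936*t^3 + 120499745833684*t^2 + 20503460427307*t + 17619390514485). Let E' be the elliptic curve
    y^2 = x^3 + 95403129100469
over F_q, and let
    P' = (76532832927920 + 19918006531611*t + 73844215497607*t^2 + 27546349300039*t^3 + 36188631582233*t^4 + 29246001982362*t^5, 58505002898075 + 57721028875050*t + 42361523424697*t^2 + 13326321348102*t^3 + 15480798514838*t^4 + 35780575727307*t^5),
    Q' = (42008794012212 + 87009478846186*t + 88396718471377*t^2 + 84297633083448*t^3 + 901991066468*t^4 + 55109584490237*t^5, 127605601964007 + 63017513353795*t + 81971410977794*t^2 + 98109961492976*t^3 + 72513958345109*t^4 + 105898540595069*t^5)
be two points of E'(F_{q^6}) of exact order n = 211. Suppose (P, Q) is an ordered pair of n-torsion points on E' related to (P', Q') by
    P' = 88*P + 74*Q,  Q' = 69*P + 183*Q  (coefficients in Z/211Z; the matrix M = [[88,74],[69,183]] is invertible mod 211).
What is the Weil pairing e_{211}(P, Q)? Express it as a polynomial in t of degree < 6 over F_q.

The 211-Weil pairing on E[211] over F_{135143669991289} is alternating-bilinear: e_{211}(P',Q') = e_{211}(P,Q)^det(M).
Hence e(P,Q) = e(P',Q')^{138} where 138 = 26^{-1} mod 211.
Run Miller on y^2=x^3+95403129100469 over F_{135143669991289}: ladder 11010011 (8 bits); e = f_P(D_Q)/f_Q(D_P).
The quotient is 51926738608972 + 113723545614027*t + 86817076140428*t^2 + 37959302286357*t^3 + 92125787121977*t^4 + 83772245437881*t^5.
Thus e_{211}(P,Q) = 28341320867424 + 5056508257329*t + 28082291026106*t^2 + 112907039292428*t^3 + 89904240939594*t^4 + 135016228946494*t^5.

28341320867424 + 5056508257329*t + 28082291026106*t^2 + 112907039292428*t^3 + 89904240939594*t^4 + 135016228946494*t^5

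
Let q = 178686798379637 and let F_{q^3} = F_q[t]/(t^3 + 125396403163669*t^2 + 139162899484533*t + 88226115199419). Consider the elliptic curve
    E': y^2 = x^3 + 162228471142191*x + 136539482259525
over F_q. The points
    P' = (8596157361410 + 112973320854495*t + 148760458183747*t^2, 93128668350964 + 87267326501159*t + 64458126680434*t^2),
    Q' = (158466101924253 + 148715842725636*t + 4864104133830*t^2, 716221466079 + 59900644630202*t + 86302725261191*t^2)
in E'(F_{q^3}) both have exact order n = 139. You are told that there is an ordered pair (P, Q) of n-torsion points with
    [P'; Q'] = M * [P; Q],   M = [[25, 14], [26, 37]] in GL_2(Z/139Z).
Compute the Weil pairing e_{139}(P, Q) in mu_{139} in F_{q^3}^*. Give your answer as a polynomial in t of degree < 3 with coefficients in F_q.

130807611840881 + 24044119535400*t + 152421673031414*t^2

Since e_{139}(P,P)=e_{139}(Q,Q)=1 and e_{139}(Q,P)=e_{139}(P,Q)^{-1}, expanding e_{139}(25*P + 14*Q,26*P + 37*Q) leaves e(P,Q)^det(M).
So e_{139}(P,Q) = e_{139}(P',Q')^{28}, since 5*28 = 1 mod 139.
Miller loop for e_{139} over F_{178686798379637^3}: bits of 139 = 10001011; 7 double steps + 3 add steps, l/v at each.
Result: e(P',Q') = 43210505399947 + 130492816979607*t + 95021617782795*t^2.
(43210505399947 + 130492816979607*t + 95021617782795*t^2)^{28} mod (178686798379637,f) = 130807611840881 + 24044119535400*t + 152421673031414*t^2.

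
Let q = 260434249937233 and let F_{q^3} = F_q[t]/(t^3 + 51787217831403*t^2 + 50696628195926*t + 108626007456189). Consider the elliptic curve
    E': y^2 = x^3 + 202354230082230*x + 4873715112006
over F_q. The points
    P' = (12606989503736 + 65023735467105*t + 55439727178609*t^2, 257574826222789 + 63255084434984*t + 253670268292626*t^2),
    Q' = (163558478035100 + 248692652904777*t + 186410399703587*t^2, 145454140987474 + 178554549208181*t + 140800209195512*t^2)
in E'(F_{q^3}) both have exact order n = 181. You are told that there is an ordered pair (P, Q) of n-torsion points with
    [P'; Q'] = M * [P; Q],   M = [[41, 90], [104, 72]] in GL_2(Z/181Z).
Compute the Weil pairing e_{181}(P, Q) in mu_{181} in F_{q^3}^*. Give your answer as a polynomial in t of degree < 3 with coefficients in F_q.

e_{181}(aP+bQ,cP+dQ) = e_{181}(P,Q)^(ad-bc); with (a,b,c,d)=(41,90,104,72) this gives the det-181 law.
det(M) mod 181 = 108; its inverse in (Z/181)^* is 119 (check: 108*119 mod 181 = 1).
Run Miller on y^2=x^3+202354230082230*x+4873715112006 over F_{260434249937233}: ladder 10110101 (8 bits); e = f_P(D_Q)/f_Q(D_P).
The quotient is 244812498732206 + 255287383192831*t + 51561158149886*t^2.
Finally e_{181}(P,Q) = 39122422352663 + 6401378010481*t + 247350054417814*t^2.

39122422352663 + 6401378010481*t + 247350054417814*t^2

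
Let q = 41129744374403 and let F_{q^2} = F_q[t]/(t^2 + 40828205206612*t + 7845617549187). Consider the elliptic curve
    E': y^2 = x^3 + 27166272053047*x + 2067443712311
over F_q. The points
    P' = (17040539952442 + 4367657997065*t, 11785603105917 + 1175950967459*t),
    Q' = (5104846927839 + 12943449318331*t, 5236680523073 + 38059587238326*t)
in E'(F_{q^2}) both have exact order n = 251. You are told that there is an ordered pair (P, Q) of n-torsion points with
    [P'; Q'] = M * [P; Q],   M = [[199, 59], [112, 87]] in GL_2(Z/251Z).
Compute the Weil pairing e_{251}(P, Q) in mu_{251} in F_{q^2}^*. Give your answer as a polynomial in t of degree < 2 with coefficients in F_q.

e_{251}(aP+bQ,cP+dQ) = e_{251}(P,Q)^(ad-bc); with (a,b,c,d)=(199,59,112,87) this gives the det-251 law.
199*87 - 59*112 = 10705; reduced mod 251: det = 163, inverse 77.
n = 251 = (11111011)_2 (8 bits, wt 7); accumulate f_{251,P'}(Q'+S)/f_{251,P'}(S) along the 7-step ladder.
f_P(D_Q)/f_Q(D_P) = 38277349794117 + 9862273946811*t.
e_{251}(P,Q) = (38277349794117 + 9862273946811*t)^{77} = 8856623636093 + 9488023152627*t.

8856623636093 + 9488023152627*t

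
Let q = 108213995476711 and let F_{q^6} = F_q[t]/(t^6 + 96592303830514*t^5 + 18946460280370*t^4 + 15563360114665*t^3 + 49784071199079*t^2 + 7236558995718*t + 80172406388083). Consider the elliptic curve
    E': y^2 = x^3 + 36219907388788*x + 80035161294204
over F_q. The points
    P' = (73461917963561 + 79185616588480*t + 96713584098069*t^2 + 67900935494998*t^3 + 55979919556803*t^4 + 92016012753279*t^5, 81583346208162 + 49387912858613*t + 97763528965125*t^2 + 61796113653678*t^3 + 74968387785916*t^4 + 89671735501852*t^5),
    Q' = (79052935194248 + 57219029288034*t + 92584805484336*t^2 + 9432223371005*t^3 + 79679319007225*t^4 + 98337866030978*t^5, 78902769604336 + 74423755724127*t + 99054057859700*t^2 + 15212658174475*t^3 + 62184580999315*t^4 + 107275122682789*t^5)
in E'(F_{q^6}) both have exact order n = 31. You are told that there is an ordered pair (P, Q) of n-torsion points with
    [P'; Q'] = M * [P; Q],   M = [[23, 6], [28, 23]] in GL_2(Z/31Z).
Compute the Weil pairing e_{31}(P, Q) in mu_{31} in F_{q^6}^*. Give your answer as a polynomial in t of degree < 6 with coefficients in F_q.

The 31-Weil pairing on E[31] over F_{108213995476711} is alternating-bilinear: e_{31}(P',Q') = e_{31}(P,Q)^det(M).
det M = 23*23 - 6*28 = 361 = 20 (mod 31); 20^{-1} = 14 (mod 31).
Double-and-add over 11111: 5-1 doublings, 5-1 additions; each step l_{T,T}/v_{2T} or l_{T,P'}/v at Q'+S for random S.
Miller gives e_{31}(P',Q') = 70893308064666 + 8935087054533*t + 43891409255047*t^2 + 84434243915961*t^3 + 93226824183483*t^4 + 17233379103965*t^5 in F_{108213995476711^6}.
Raise to 14: e(P,Q) = 80820182474992 + 68469579376270*t + 78821336198300*t^2 + 82541417822054*t^3 + 44589136323182*t^4 + 75921965150180*t^5 in mu_{31}.

80820182474992 + 68469579376270*t + 78821336198300*t^2 + 82541417822054*t^3 + 44589136323182*t^4 + 75921965150180*t^5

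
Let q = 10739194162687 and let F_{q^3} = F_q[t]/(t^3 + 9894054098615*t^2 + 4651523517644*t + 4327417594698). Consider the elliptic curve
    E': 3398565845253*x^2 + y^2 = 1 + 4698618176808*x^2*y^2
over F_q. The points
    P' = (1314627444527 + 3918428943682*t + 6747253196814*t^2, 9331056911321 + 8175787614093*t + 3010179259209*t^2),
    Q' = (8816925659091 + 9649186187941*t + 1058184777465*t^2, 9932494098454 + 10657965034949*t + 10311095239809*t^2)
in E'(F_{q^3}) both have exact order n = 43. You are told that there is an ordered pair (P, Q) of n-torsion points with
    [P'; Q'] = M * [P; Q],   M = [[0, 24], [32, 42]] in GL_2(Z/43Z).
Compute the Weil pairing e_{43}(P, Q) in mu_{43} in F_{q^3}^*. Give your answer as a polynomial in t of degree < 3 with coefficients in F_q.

The 43-Weil pairing on E[43] over F_{10739194162687} is alternating-bilinear: e_{43}(P',Q') = e_{43}(P,Q)^det(M).
Hence e(P,Q) = e(P',Q')^{36} where 36 = 6^{-1} mod 43.
Edwards->Montgomery: u=(1+y)/(1-y), v=u/x -> 4714290214787v^2=u^3+9439522903286u^2+u; then x_W=2359785457783u+6719127751687: y^2=x^3+3651447301668*x+2475582974662.
Miller loop for e_{43} over F_{10739194162687^3}: bits of 43 = 101011; 5 double steps + 3 add steps, l/v at each.
So e_{43}(P',Q') = 8778057248257 + 5144608444903*t + 10614189662625*t^2.
Raise to 36: e(P,Q) = 4577754353711 + 9385295790445*t + 6168061837678*t^2 in mu_{43}.

4577754353711 + 9385295790445*t + 6168061837678*t^2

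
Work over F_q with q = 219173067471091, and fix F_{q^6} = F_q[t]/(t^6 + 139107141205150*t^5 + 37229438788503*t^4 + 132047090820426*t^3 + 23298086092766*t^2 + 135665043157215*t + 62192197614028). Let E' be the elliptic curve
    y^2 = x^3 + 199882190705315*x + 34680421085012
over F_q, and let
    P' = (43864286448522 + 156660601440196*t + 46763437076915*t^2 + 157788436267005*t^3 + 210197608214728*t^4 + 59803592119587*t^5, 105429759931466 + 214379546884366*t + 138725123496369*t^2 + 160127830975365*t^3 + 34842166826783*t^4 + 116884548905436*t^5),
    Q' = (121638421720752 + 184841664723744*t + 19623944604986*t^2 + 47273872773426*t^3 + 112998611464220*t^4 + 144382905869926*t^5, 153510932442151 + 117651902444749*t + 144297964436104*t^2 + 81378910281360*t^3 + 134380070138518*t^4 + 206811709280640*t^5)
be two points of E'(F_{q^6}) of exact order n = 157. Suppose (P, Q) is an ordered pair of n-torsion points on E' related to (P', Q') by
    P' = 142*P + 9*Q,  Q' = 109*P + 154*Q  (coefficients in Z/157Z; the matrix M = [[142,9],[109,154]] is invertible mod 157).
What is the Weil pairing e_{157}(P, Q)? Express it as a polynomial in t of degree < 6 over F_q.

84698025695937 + 137865841299737*t + 196982466914152*t^2 + 58723297987880*t^3 + 11985659414277*t^4 + 174917195804459*t^5

e_{157}(aP+bQ,cP+dQ) = e_{157}(P,Q)^(ad-bc); with (a,b,c,d)=(142,9,109,154) this gives the det-157 law.
Inverting 6 mod 157: 131. Thus e_{157}(P,Q) = e(P',Q')^{131}.
Miller loop for e_{157} over F_{219173067471091^6}: bits of 157 = 10011101; 7 double steps + 4 add steps, l/v at each.
Miller gives e_{157}(P',Q') = 197158678522104 + 18074473688957*t + 36431956610032*t^2 + 211829952335027*t^3 + 194837034068933*t^4 + 158935347878368*t^5 in F_{219173067471091^6}.
Raise to 131: e(P,Q) = 84698025695937 + 137865841299737*t + 196982466914152*t^2 + 58723297987880*t^3 + 11985659414277*t^4 + 174917195804459*t^5 in mu_{157}.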